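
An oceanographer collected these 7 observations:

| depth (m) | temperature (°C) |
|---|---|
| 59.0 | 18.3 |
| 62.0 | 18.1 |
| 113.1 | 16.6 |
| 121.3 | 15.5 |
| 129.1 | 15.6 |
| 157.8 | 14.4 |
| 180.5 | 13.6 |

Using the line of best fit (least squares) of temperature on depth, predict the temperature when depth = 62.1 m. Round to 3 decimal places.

18.166

n = 7, Σx = 822.8, Σy = 112.1, Σxy = 12700.59, Σx² = 108978.2
Sxx = Σx² − (Σx)²/n = 108978.2 − 96714.262857 = 12263.937143
Sxy = Σxy − (Σx)(Σy)/n = 12700.59 − 13176.554286 = -475.964286
b = Sxy/Sxx = -475.964286/12263.937143 = -0.038810
a = ȳ − b·x̄ = 16.014286 − (-0.038810)·117.542857 = 20.576132
ŷ(62.1) = a + b·62.1 = 20.576132 + (-0.038810)·62.1 = 18.166027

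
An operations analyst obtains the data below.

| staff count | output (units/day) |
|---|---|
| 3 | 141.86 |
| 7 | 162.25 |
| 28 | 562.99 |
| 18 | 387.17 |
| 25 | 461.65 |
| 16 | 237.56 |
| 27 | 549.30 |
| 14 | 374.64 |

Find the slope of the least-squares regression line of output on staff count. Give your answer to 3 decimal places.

17.036

n = 8, Σx = 138, Σy = 2877.42, Σxy = 59712.38, Σx² = 2972
Sxx = Σx² − (Σx)²/n = 2972 − 2380.5 = 591.5
Sxy = Σxy − (Σx)(Σy)/n = 59712.38 − 49635.495 = 10076.885
b = Sxy/Sxx = 10076.885/591.5 = 17.036154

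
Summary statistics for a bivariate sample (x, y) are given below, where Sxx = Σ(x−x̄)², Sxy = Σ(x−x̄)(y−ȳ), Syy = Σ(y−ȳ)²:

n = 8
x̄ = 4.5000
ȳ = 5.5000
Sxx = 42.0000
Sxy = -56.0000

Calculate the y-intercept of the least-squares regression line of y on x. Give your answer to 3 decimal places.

11.500

b = Sxy/Sxx = -56/42 = -1.333333
a = ȳ − b·x̄ = 5.5 − (-1.333333)·4.5 = 11.5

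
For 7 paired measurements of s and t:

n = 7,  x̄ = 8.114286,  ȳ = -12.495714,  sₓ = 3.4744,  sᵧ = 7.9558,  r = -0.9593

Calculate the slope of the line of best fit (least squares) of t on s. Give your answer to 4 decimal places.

-2.1966

b = r · sᵧ/sₓ = -0.9593 · 7.9558/3.4744 = -2.196638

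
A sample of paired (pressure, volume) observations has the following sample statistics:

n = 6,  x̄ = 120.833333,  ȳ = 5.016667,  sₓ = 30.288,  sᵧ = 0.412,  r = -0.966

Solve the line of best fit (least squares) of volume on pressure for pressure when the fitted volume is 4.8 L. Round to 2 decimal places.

b = r · sᵧ/sₓ = -0.966 · 0.412/30.288 = -0.013140
a = ȳ − b·x̄ = 5.016667 − (-0.013140)·120.833333 = 6.604448
Set a + b·x = 4.8: x = (4.8 − 6.604448) / (-0.013140) = 137.322132

137.32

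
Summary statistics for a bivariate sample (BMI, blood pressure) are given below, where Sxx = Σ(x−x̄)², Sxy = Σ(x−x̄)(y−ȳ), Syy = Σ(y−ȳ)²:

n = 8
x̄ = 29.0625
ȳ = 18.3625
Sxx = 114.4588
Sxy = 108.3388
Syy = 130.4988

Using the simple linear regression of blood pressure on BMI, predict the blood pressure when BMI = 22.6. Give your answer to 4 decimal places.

b = Sxy/Sxx = 108.3388/114.4588 = 0.946531
a = ȳ − b·x̄ = 18.3625 − 0.946531·29.0625 = -9.146057
ŷ(22.6) = a + b·22.6 = -9.146057 + 0.946531·22.6 = 12.245544

12.2455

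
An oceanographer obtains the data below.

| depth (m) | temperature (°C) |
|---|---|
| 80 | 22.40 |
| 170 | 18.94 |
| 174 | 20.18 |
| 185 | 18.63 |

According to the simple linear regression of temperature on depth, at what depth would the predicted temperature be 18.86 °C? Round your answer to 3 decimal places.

188.008

n = 4, Σx = 609, Σy = 80.15, Σxy = 11969.67, Σx² = 99801
Sxx = Σx² − (Σx)²/n = 99801 − 92720.25 = 7080.75
Sxy = Σxy − (Σx)(Σy)/n = 11969.67 − 12202.8375 = -233.1675
b = Sxy/Sxx = -233.1675/7080.75 = -0.032930
a = ȳ − b·x̄ = 20.0375 − (-0.032930)·152.25 = 25.051058
Set a + b·x = 18.86: x = (18.86 − 25.051058) / (-0.032930) = 188.007913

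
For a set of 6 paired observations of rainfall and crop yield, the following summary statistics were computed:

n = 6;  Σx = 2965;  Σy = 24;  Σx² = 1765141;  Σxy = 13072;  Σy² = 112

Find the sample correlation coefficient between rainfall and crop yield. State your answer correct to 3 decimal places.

0.553

Sxx = Σx² − (Σx)²/n = 1765141 − 1465204.166667 = 299936.833333
Sxy = Σxy − (Σx)(Σy)/n = 13072 − 11860 = 1212
Syy = Σy² − (Σy)²/n = 112 − 96 = 16
r = Sxy/√(Sxx·Syy) = 1212/√(4798989.333333) = 1212/2190.659566 = 0.553258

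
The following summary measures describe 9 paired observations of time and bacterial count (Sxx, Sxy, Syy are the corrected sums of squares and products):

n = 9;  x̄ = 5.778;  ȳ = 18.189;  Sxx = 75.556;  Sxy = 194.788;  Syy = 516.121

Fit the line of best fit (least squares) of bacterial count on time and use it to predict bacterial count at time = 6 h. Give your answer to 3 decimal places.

18.761

b = Sxy/Sxx = 194.788/75.556 = 2.578061
a = ȳ − b·x̄ = 18.189 − 2.578061·5.778 = 3.292962
ŷ(6) = a + b·6 = 3.292962 + 2.578061·6 = 18.761330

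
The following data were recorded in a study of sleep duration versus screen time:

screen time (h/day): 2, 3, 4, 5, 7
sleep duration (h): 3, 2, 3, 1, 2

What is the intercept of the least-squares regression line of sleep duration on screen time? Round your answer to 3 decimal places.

n = 5, Σx = 21, Σy = 11, Σxy = 43, Σx² = 103
Sxx = Σx² − (Σx)²/n = 103 − 88.2 = 14.8
Sxy = Σxy − (Σx)(Σy)/n = 43 − 46.2 = -3.2
b = Sxy/Sxx = -3.2/14.8 = -0.216216
a = ȳ − b·x̄ = 2.2 − (-0.216216)·4.2 = 3.108108

3.108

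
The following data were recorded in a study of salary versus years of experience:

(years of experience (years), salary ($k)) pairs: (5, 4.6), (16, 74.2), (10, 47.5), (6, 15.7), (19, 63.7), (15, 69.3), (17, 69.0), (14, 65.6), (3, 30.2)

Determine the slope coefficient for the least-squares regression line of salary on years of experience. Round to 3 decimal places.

n = 9, Σx = 105, Σy = 439.8, Σxy = 6211.2, Σx² = 1497
Sxx = Σx² − (Σx)²/n = 1497 − 1225 = 272
Sxy = Σxy − (Σx)(Σy)/n = 6211.2 − 5131 = 1080.2
b = Sxy/Sxx = 1080.2/272 = 3.971324

3.971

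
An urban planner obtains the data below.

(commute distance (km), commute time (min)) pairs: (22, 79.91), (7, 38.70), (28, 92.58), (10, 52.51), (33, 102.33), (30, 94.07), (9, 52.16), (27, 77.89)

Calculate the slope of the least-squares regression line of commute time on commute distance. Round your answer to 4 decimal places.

n = 8, Σx = 166, Σy = 590.15, Σxy = 13917.72, Σx² = 4216
Sxx = Σx² − (Σx)²/n = 4216 − 3444.5 = 771.5
Sxy = Σxy − (Σx)(Σy)/n = 13917.72 − 12245.6125 = 1672.1075
b = Sxy/Sxx = 1672.1075/771.5 = 2.167346

2.1673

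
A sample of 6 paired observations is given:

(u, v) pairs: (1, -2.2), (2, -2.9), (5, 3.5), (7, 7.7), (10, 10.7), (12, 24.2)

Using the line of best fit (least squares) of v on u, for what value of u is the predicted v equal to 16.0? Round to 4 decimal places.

10.3467

n = 6, Σx = 37, Σy = 41, Σxy = 460.8, Σx² = 323
Sxx = Σx² − (Σx)²/n = 323 − 228.166667 = 94.833333
Sxy = Σxy − (Σx)(Σy)/n = 460.8 − 252.833333 = 207.966667
b = Sxy/Sxx = 207.966667/94.833333 = 2.192970
a = ȳ − b·x̄ = 6.833333 − 2.192970·6.166667 = -6.689982
Set a + b·x = 16.0: x = (16.0 − (-6.689982)) / 2.192970 = 10.346690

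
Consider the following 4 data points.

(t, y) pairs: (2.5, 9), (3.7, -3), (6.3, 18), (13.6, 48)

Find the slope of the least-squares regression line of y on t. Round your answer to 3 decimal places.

4.143

n = 4, Σx = 26.1, Σy = 72, Σxy = 777.6, Σx² = 244.59
Sxx = Σx² − (Σx)²/n = 244.59 − 170.3025 = 74.2875
Sxy = Σxy − (Σx)(Σy)/n = 777.6 − 469.8 = 307.8
b = Sxy/Sxx = 307.8/74.2875 = 4.143362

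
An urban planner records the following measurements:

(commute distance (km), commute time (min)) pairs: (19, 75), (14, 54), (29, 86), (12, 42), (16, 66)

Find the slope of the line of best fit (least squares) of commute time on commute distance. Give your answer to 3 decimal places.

2.365

n = 5, Σx = 90, Σy = 323, Σxy = 6235, Σx² = 1798
Sxx = Σx² − (Σx)²/n = 1798 − 1620 = 178
Sxy = Σxy − (Σx)(Σy)/n = 6235 − 5814 = 421
b = Sxy/Sxx = 421/178 = 2.365169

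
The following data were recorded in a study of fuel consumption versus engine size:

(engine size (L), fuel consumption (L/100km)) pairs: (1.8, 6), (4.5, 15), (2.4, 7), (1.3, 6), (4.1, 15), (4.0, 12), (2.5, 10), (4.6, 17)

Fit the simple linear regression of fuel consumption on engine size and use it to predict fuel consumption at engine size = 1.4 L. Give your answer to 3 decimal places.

n = 8, Σx = 25.2, Σy = 88, Σxy = 315.6, Σx² = 91.16
Sxx = Σx² − (Σx)²/n = 91.16 − 79.38 = 11.78
Sxy = Σxy − (Σx)(Σy)/n = 315.6 − 277.2 = 38.4
b = Sxy/Sxx = 38.4/11.78 = 3.259762
a = ȳ − b·x̄ = 11 − 3.259762·3.15 = 0.731749
ŷ(1.4) = a + b·1.4 = 0.731749 + 3.259762·1.4 = 5.295416

5.295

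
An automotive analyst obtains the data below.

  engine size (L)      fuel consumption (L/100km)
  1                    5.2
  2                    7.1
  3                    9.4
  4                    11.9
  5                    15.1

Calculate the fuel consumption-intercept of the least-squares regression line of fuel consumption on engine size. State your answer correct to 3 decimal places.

2.360

n = 5, Σx = 15, Σy = 48.7, Σxy = 170.7, Σx² = 55
Sxx = Σx² − (Σx)²/n = 55 − 45 = 10
Sxy = Σxy − (Σx)(Σy)/n = 170.7 − 146.1 = 24.6
b = Sxy/Sxx = 24.6/10 = 2.46
a = ȳ − b·x̄ = 9.74 − 2.46·3 = 2.36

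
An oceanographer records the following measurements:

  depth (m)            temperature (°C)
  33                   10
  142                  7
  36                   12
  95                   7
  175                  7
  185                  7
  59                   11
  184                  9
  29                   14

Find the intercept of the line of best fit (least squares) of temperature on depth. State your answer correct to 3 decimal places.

n = 9, Σx = 938, Σy = 84, Σxy = 7652, Σx² = 134602
Sxx = Σx² − (Σx)²/n = 134602 − 97760.444444 = 36841.555556
Sxy = Σxy − (Σx)(Σy)/n = 7652 − 8754.666667 = -1102.666667
b = Sxy/Sxx = -1102.666667/36841.555556 = -0.029930
a = ȳ − b·x̄ = 9.333333 − (-0.029930)·104.222222 = 12.452701

12.453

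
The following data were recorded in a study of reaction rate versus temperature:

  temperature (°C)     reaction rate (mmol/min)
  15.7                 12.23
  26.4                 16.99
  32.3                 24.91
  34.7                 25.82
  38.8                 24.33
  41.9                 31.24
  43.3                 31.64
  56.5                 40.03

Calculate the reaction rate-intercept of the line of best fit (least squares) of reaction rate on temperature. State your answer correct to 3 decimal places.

n = 8, Σx = 289.6, Σy = 207.19, Σxy = 8225.761, Σx² = 11519.02
Sxx = Σx² − (Σx)²/n = 11519.02 − 10483.52 = 1035.5
Sxy = Σxy − (Σx)(Σy)/n = 8225.761 − 7500.278 = 725.483
b = Sxy/Sxx = 725.483/1035.5 = 0.700611
a = ȳ − b·x̄ = 25.89875 − 0.700611·36.2 = 0.536621

0.537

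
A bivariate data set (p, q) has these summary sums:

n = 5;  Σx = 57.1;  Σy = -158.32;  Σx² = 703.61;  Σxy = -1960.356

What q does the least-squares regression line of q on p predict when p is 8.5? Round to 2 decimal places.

-23.03

Sxx = Σx² − (Σx)²/n = 703.61 − 652.082 = 51.528
Sxy = Σxy − (Σx)(Σy)/n = -1960.356 − (-1808.0144) = -152.3416
b = Sxy/Sxx = -152.3416/51.528 = -2.956482
a = ȳ − b·x̄ = -31.664 − (-2.956482)·11.42 = 2.099023
ŷ(8.5) = a + b·8.5 = 2.099023 + (-2.956482)·8.5 = -23.031073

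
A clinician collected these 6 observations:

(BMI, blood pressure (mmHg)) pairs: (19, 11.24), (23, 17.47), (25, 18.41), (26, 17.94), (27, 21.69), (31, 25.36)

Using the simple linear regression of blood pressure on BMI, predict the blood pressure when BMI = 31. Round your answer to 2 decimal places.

n = 6, Σx = 151, Σy = 112.11, Σxy = 2913.85, Σx² = 3881
Sxx = Σx² − (Σx)²/n = 3881 − 3800.166667 = 80.833333
Sxy = Σxy − (Σx)(Σy)/n = 2913.85 − 2821.435 = 92.415
b = Sxy/Sxx = 92.415/80.833333 = 1.143278
a = ȳ − b·x̄ = 18.685 − 1.143278·25.166667 = -10.087505
ŷ(31) = a + b·31 = -10.087505 + 1.143278·31 = 25.354124

25.35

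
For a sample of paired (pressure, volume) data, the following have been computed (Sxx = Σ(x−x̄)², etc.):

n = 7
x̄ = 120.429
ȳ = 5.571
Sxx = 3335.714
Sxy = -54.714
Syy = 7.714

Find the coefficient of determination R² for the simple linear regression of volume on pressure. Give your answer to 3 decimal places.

0.116

R² = Sxy²/(Sxx·Syy) = (-54.714)²/(3335.714·7.714) = 0.116340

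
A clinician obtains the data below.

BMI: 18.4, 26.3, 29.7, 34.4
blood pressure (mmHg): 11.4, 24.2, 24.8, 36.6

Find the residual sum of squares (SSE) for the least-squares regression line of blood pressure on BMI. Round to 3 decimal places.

14.446

n = 4, Σx = 108.8, Σy = 97, Σxy = 2841.82, Σx² = 3095.7, Σy² = 2670.2
Sxx = Σx² − (Σx)²/n = 3095.7 − 2959.36 = 136.34
Sxy = Σxy − (Σx)(Σy)/n = 2841.82 − 2638.4 = 203.42
Syy = Σy² − (Σy)²/n = 2670.2 − 2352.25 = 317.95
b = Sxy/Sxx = 203.42/136.34 = 1.492005
SSE = Syy − b·Sxy = 317.95 − 1.492005·203.42 = 14.446286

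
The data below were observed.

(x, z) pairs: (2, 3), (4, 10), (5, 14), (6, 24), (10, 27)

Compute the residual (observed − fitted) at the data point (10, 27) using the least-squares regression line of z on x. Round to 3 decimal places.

n = 5, Σx = 27, Σy = 78, Σxy = 530, Σx² = 181
Sxx = Σx² − (Σx)²/n = 181 − 145.8 = 35.2
Sxy = Σxy − (Σx)(Σy)/n = 530 − 421.2 = 108.8
b = Sxy/Sxx = 108.8/35.2 = 3.090909
a = ȳ − b·x̄ = 15.6 − 3.090909·5.4 = -1.090909
ŷ(10) = -1.090909 + 3.090909·10 = 29.818182
residual = y − ŷ = 27 − 29.818182 = -2.818182

-2.818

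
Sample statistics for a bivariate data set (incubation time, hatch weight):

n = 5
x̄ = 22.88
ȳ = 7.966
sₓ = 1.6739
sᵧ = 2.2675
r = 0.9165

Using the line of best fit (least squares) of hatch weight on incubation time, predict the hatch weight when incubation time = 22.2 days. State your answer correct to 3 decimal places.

b = r · sᵧ/sₓ = 0.9165 · 2.2675/1.6739 = 1.241510
a = ȳ − b·x̄ = 7.966 − 1.241510·22.88 = -20.439751
ŷ(22.2) = a + b·22.2 = -20.439751 + 1.241510·22.2 = 7.121773

7.122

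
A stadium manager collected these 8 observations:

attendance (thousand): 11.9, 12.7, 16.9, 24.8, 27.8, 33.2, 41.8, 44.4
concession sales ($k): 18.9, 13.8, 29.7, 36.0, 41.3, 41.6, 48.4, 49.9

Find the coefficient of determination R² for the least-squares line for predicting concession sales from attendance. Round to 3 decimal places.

0.902

n = 8, Σx = 213.5, Σy = 279.6, Σxy = 8562.84, Σx² = 6797.23, Σy² = 10994.56
Sxx = Σx² − (Σx)²/n = 6797.23 − 5697.78125 = 1099.44875
Sxy = Σxy − (Σx)(Σy)/n = 8562.84 − 7461.825 = 1101.015
Syy = Σy² − (Σy)²/n = 10994.56 − 9772.02 = 1222.54
R² = Sxy²/(Sxx·Syy) = (1101.015)²/(1099.44875·1222.54) = 0.901879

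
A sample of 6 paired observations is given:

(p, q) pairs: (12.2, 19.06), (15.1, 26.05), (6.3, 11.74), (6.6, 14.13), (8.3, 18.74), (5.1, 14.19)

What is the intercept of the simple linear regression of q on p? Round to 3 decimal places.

6.440

n = 6, Σx = 53.6, Σy = 103.91, Σxy = 1021.018, Σx² = 555
Sxx = Σx² − (Σx)²/n = 555 − 478.826667 = 76.173333
Sxy = Σxy − (Σx)(Σy)/n = 1021.018 − 928.262667 = 92.755333
b = Sxy/Sxx = 92.755333/76.173333 = 1.217688
a = ȳ − b·x̄ = 17.318333 − 1.217688·8.933333 = 6.440323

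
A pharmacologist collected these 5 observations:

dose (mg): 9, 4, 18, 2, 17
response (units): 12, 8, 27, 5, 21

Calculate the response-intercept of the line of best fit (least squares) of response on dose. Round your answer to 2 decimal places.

2.31

n = 5, Σx = 50, Σy = 73, Σxy = 993, Σx² = 714
Sxx = Σx² − (Σx)²/n = 714 − 500 = 214
Sxy = Σxy − (Σx)(Σy)/n = 993 − 730 = 263
b = Sxy/Sxx = 263/214 = 1.228972
a = ȳ − b·x̄ = 14.6 − 1.228972·10 = 2.310280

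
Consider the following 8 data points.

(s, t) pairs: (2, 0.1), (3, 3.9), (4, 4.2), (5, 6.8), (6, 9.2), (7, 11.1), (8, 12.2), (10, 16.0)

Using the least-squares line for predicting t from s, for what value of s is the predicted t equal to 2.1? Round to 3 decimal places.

n = 8, Σx = 45, Σy = 63.5, Σxy = 453.2, Σx² = 303
Sxx = Σx² − (Σx)²/n = 303 − 253.125 = 49.875
Sxy = Σxy − (Σx)(Σy)/n = 453.2 − 357.1875 = 96.0125
b = Sxy/Sxx = 96.0125/49.875 = 1.925063
a = ȳ − b·x̄ = 7.9375 − 1.925063·5.625 = -2.890977
Set a + b·x = 2.1: x = (2.1 − (-2.890977)) / 1.925063 = 2.592631

2.593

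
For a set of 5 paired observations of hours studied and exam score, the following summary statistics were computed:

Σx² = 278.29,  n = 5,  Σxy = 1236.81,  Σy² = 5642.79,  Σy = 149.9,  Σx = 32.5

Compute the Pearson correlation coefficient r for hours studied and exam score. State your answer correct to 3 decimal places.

Sxx = Σx² − (Σx)²/n = 278.29 − 211.25 = 67.04
Sxy = Σxy − (Σx)(Σy)/n = 1236.81 − 974.35 = 262.46
Syy = Σy² − (Σy)²/n = 5642.79 − 4494.002 = 1148.788
r = Sxy/√(Sxx·Syy) = 262.46/√(77014.74752) = 262.46/277.515310 = 0.945750

0.946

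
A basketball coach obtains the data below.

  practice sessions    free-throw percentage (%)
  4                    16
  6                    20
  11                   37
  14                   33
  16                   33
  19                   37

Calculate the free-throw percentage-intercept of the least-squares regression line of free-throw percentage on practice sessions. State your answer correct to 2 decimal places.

n = 6, Σx = 70, Σy = 176, Σxy = 2284, Σx² = 986
Sxx = Σx² − (Σx)²/n = 986 − 816.666667 = 169.333333
Sxy = Σxy − (Σx)(Σy)/n = 2284 − 2053.333333 = 230.666667
b = Sxy/Sxx = 230.666667/169.333333 = 1.362205
a = ȳ − b·x̄ = 29.333333 − 1.362205·11.666667 = 13.440945

13.44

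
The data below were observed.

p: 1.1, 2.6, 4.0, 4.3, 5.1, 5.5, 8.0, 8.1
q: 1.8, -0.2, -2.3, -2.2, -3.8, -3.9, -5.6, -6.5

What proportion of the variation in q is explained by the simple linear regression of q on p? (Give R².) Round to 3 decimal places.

0.971

n = 8, Σx = 38.7, Σy = -22.7, Σxy = -155.48, Σx² = 228.33, Σy² = 116.67
Sxx = Σx² − (Σx)²/n = 228.33 − 187.21125 = 41.11875
Sxy = Σxy − (Σx)(Σy)/n = -155.48 − (-109.81125) = -45.66875
Syy = Σy² − (Σy)²/n = 116.67 − 64.41125 = 52.25875
R² = Sxy²/(Sxx·Syy) = (-45.66875)²/(41.11875·52.25875) = 0.970598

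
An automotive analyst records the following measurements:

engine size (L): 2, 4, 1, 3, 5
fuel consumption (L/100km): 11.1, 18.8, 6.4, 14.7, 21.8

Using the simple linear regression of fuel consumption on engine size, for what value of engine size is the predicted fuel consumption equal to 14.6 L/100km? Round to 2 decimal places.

n = 5, Σx = 15, Σy = 72.8, Σxy = 256.9, Σx² = 55
Sxx = Σx² − (Σx)²/n = 55 − 45 = 10
Sxy = Σxy − (Σx)(Σy)/n = 256.9 − 218.4 = 38.5
b = Sxy/Sxx = 38.5/10 = 3.85
a = ȳ − b·x̄ = 14.56 − 3.85·3 = 3.01
Set a + b·x = 14.6: x = (14.6 − 3.01) / 3.85 = 3.010390

3.01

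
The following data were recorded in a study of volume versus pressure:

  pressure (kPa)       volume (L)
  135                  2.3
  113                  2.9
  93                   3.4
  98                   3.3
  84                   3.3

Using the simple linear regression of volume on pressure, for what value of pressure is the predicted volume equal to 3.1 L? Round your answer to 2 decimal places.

n = 5, Σx = 523, Σy = 15.2, Σxy = 1555, Σx² = 56303
Sxx = Σx² − (Σx)²/n = 56303 − 54705.8 = 1597.2
Sxy = Σxy − (Σx)(Σy)/n = 1555 − 1589.92 = -34.92
b = Sxy/Sxx = -34.92/1597.2 = -0.021863
a = ȳ − b·x̄ = 3.04 − (-0.021863)·104.6 = 5.326897
Set a + b·x = 3.1: x = (3.1 − 5.326897) / (-0.021863) = 101.855670

101.86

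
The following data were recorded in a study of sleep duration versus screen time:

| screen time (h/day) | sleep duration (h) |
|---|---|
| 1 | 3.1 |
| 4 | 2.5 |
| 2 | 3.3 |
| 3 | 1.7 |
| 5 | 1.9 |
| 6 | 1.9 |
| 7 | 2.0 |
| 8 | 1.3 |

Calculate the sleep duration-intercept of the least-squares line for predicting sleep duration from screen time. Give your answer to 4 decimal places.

n = 8, Σx = 36, Σy = 17.7, Σxy = 70.1, Σx² = 204
Sxx = Σx² − (Σx)²/n = 204 − 162 = 42
Sxy = Σxy − (Σx)(Σy)/n = 70.1 − 79.65 = -9.55
b = Sxy/Sxx = -9.55/42 = -0.227381
a = ȳ − b·x̄ = 2.2125 − (-0.227381)·4.5 = 3.235714

3.2357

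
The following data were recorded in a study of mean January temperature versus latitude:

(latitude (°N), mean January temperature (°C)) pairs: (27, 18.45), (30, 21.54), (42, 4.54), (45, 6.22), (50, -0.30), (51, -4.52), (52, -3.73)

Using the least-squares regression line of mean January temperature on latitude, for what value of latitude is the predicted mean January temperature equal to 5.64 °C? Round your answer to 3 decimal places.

42.821

n = 7, Σx = 297, Σy = 42.2, Σxy = 1175.45, Σx² = 13223
Sxx = Σx² − (Σx)²/n = 13223 − 12601.285714 = 621.714286
Sxy = Σxy − (Σx)(Σy)/n = 1175.45 − 1790.485714 = -615.035714
b = Sxy/Sxx = -615.035714/621.714286 = -0.989258
a = ȳ − b·x̄ = 6.028571 − (-0.989258)·42.428571 = 48.001367
Set a + b·x = 5.64: x = (5.64 − 48.001367) / (-0.989258) = 42.821362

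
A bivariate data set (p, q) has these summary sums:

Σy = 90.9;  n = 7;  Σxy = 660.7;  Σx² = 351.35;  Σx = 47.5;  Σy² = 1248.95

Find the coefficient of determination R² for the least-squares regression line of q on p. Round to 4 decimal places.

Sxx = Σx² − (Σx)²/n = 351.35 − 322.321429 = 29.028571
Sxy = Σxy − (Σx)(Σy)/n = 660.7 − 616.821429 = 43.878571
Syy = Σy² − (Σy)²/n = 1248.95 − 1180.401429 = 68.548571
R² = Sxy²/(Sxx·Syy) = (43.878571)²/(29.028571·68.548571) = 0.967567

0.9676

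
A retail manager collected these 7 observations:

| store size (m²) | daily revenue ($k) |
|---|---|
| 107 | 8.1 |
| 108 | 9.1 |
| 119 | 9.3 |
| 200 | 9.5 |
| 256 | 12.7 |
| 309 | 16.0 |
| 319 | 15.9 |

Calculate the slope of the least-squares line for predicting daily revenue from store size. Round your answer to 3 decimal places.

0.034

n = 7, Σx = 1418, Σy = 80.6, Σxy = 18123.5, Σx² = 340052
Sxx = Σx² − (Σx)²/n = 340052 − 287246.285714 = 52805.714286
Sxy = Σxy − (Σx)(Σy)/n = 18123.5 − 16327.257143 = 1796.242857
b = Sxy/Sxx = 1796.242857/52805.714286 = 0.034016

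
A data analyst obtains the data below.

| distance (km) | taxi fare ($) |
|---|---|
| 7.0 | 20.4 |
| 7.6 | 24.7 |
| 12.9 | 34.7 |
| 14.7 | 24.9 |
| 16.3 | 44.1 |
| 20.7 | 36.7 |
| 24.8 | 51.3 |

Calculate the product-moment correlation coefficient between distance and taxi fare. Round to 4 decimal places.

0.8569

n = 7, Σx = 104, Σy = 236.8, Σxy = 3894.94, Σx² = 1798.48, Σy² = 8773.74
Sxx = Σx² − (Σx)²/n = 1798.48 − 1545.142857 = 253.337143
Sxy = Σxy − (Σx)(Σy)/n = 3894.94 − 3518.171429 = 376.768571
Syy = Σy² − (Σy)²/n = 8773.74 − 8010.605714 = 763.134286
r = Sxy/√(Sxx·Syy) = 376.768571/√(193330.259559) = 376.768571/439.693370 = 0.856889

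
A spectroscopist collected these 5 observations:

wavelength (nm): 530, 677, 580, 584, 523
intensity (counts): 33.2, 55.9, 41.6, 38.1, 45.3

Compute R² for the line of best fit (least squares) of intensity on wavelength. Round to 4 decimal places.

n = 5, Σx = 2894, Σy = 214.1, Σxy = 125510.6, Σx² = 1690214, Σy² = 9461.31
Sxx = Σx² − (Σx)²/n = 1690214 − 1675047.2 = 15166.8
Sxy = Σxy − (Σx)(Σy)/n = 125510.6 − 123921.08 = 1589.52
Syy = Σy² − (Σy)²/n = 9461.31 − 9167.762 = 293.548
R² = Sxy²/(Sxx·Syy) = (1589.52)²/(15166.8·293.548) = 0.567491

0.5675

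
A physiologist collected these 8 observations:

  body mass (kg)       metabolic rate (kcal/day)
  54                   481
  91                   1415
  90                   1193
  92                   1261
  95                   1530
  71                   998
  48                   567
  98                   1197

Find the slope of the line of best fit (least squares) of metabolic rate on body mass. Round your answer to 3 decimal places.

n = 8, Σx = 639, Σy = 8642, Σxy = 738851, Σx² = 53735
Sxx = Σx² − (Σx)²/n = 53735 − 51040.125 = 2694.875
Sxy = Σxy − (Σx)(Σy)/n = 738851 − 690279.75 = 48571.25
b = Sxy/Sxx = 48571.25/2694.875 = 18.023563

18.024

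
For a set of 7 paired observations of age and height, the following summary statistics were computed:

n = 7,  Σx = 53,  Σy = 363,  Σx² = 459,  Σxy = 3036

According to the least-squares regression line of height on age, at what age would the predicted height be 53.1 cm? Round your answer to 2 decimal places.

7.82

Sxx = Σx² − (Σx)²/n = 459 − 401.285714 = 57.714286
Sxy = Σxy − (Σx)(Σy)/n = 3036 − 2748.428571 = 287.571429
b = Sxy/Sxx = 287.571429/57.714286 = 4.982673
a = ȳ − b·x̄ = 51.857143 − 4.982673·7.571429 = 14.131188
Set a + b·x = 53.1: x = (53.1 − 14.131188) / 4.982673 = 7.820864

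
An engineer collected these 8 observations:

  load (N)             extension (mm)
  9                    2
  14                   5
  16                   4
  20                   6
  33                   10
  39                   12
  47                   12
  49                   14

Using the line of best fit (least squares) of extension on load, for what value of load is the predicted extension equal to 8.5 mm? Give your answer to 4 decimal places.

n = 8, Σx = 227, Σy = 65, Σxy = 2320, Σx² = 8153
Sxx = Σx² − (Σx)²/n = 8153 − 6441.125 = 1711.875
Sxy = Σxy − (Σx)(Σy)/n = 2320 − 1844.375 = 475.625
b = Sxy/Sxx = 475.625/1711.875 = 0.277839
a = ȳ − b·x̄ = 8.125 − 0.277839·28.375 = 0.241329
Set a + b·x = 8.5: x = (8.5 − 0.241329) / 0.277839 = 29.724704

29.7247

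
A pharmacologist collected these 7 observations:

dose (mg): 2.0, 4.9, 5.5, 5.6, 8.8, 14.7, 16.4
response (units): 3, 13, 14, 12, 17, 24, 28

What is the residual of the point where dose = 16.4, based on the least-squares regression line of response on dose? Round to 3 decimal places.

n = 7, Σx = 57.9, Σy = 111, Σxy = 1175.5, Σx² = 652.11
Sxx = Σx² − (Σx)²/n = 652.11 − 478.915714 = 173.194286
Sxy = Σxy − (Σx)(Σy)/n = 1175.5 − 918.128571 = 257.371429
b = Sxy/Sxx = 257.371429/173.194286 = 1.486027
a = ȳ − b·x̄ = 15.857143 − 1.486027·8.271429 = 3.565575
ŷ(16.4) = 3.565575 + 1.486027·16.4 = 27.936422
residual = y − ŷ = 28 − 27.936422 = 0.063578

0.064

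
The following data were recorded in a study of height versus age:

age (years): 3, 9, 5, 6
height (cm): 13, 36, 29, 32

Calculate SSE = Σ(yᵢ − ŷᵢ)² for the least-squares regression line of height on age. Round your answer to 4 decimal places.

62.0000

n = 4, Σx = 23, Σy = 110, Σxy = 700, Σx² = 151, Σy² = 3330
Sxx = Σx² − (Σx)²/n = 151 − 132.25 = 18.75
Sxy = Σxy − (Σx)(Σy)/n = 700 − 632.5 = 67.5
Syy = Σy² − (Σy)²/n = 3330 − 3025 = 305
b = Sxy/Sxx = 67.5/18.75 = 3.6
SSE = Syy − b·Sxy = 305 − 3.6·67.5 = 62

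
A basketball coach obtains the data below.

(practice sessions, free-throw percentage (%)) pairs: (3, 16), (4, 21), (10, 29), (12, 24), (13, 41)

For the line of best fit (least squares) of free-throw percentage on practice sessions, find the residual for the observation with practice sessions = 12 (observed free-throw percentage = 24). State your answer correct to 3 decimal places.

-8.225

n = 5, Σx = 42, Σy = 131, Σxy = 1243, Σx² = 438
Sxx = Σx² − (Σx)²/n = 438 − 352.8 = 85.2
Sxy = Σxy − (Σx)(Σy)/n = 1243 − 1100.4 = 142.6
b = Sxy/Sxx = 142.6/85.2 = 1.673709
a = ȳ − b·x̄ = 26.2 − 1.673709·8.4 = 12.140845
ŷ(12) = 12.140845 + 1.673709·12 = 32.225352
residual = y − ŷ = 24 − 32.225352 = -8.225352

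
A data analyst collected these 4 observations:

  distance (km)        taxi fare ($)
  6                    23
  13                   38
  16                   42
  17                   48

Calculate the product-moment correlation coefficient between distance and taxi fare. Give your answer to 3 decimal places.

n = 4, Σx = 52, Σy = 151, Σxy = 2120, Σx² = 750, Σy² = 6041
Sxx = Σx² − (Σx)²/n = 750 − 676 = 74
Sxy = Σxy − (Σx)(Σy)/n = 2120 − 1963 = 157
Syy = Σy² − (Σy)²/n = 6041 − 5700.25 = 340.75
r = Sxy/√(Sxx·Syy) = 157/√(25215.5) = 157/158.793892 = 0.988703

0.989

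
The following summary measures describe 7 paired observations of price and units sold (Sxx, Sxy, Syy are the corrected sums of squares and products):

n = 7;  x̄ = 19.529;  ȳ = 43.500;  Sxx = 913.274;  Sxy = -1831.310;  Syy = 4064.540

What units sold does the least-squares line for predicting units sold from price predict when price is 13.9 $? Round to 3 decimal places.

54.787

b = Sxy/Sxx = -1831.31/913.274 = -2.005214
a = ȳ − b·x̄ = 43.5 − (-2.005214)·19.529 = 82.659828
ŷ(13.9) = a + b·13.9 = 82.659828 + (-2.005214)·13.9 = 54.787351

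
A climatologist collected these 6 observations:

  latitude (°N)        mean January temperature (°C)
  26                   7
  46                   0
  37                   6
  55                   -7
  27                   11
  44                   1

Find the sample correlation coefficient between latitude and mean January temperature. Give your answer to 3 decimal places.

-0.954

n = 6, Σx = 235, Σy = 18, Σxy = 360, Σx² = 9851, Σy² = 256
Sxx = Σx² − (Σx)²/n = 9851 − 9204.166667 = 646.833333
Sxy = Σxy − (Σx)(Σy)/n = 360 − 705 = -345
Syy = Σy² − (Σy)²/n = 256 − 54 = 202
r = Sxy/√(Sxx·Syy) = -345/√(130660.333333) = -345/361.469685 = -0.954437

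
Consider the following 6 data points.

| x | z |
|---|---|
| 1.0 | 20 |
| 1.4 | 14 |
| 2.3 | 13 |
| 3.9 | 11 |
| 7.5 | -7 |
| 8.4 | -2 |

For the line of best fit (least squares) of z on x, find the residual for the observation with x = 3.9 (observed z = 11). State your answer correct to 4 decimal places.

n = 6, Σx = 24.5, Σy = 49, Σxy = 43.1, Σx² = 150.27
Sxx = Σx² − (Σx)²/n = 150.27 − 100.041667 = 50.228333
Sxy = Σxy − (Σx)(Σy)/n = 43.1 − 200.083333 = -156.983333
b = Sxy/Sxx = -156.983333/50.228333 = -3.125394
a = ȳ − b·x̄ = 8.166667 − (-3.125394)·4.083333 = 20.928692
ŷ(3.9) = 20.928692 + (-3.125394)·3.9 = 8.739656
residual = y − ŷ = 11 − 8.739656 = 2.260344

2.2603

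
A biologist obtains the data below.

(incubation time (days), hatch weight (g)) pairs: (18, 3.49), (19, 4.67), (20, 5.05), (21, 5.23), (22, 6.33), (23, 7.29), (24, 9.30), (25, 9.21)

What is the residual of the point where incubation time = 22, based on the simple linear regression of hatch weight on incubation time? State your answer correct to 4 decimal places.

-0.4139

n = 8, Σx = 172, Σy = 50.57, Σxy = 1122.76, Σx² = 3740
Sxx = Σx² − (Σx)²/n = 3740 − 3698 = 42
Sxy = Σxy − (Σx)(Σy)/n = 1122.76 − 1087.255 = 35.505
b = Sxy/Sxx = 35.505/42 = 0.845357
a = ȳ − b·x̄ = 6.32125 − 0.845357·21.5 = -11.853929
ŷ(22) = -11.853929 + 0.845357·22 = 6.743929
residual = y − ŷ = 6.33 − 6.743929 = -0.413929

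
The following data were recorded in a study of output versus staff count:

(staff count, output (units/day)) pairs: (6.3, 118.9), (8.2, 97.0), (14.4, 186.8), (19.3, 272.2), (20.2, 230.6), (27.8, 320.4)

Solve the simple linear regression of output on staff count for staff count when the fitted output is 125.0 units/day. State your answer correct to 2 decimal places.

8.44

n = 6, Σx = 96.2, Σy = 1225.9, Σxy = 23053.09, Σx² = 1867.66
Sxx = Σx² − (Σx)²/n = 1867.66 − 1542.406667 = 325.253333
Sxy = Σxy − (Σx)(Σy)/n = 23053.09 − 19655.263333 = 3397.826667
b = Sxy/Sxx = 3397.826667/325.253333 = 10.446708
a = ȳ − b·x̄ = 204.316667 − 10.446708·16.033333 = 36.821112
Set a + b·x = 125.0: x = (125.0 − 36.821112) / 10.446708 = 8.440830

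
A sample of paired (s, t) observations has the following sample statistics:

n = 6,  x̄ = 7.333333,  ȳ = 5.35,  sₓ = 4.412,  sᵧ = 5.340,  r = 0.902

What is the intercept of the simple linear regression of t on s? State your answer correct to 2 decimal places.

b = r · sᵧ/sₓ = 0.902 · 5.34/4.412 = 1.091723
a = ȳ − b·x̄ = 5.35 − 1.091723·7.333333 = -2.655965

-2.66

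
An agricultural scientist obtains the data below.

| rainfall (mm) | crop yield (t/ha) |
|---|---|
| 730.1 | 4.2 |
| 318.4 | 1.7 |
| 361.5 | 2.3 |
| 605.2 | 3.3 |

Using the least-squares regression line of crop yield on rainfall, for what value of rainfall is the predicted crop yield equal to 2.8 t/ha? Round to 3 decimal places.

490.248

n = 4, Σx = 2015.2, Σy = 11.5, Σxy = 6436.31, Σx² = 1131373.86
Sxx = Σx² − (Σx)²/n = 1131373.86 − 1015257.76 = 116116.1
Sxy = Σxy − (Σx)(Σy)/n = 6436.31 − 5793.7 = 642.61
b = Sxy/Sxx = 642.61/116116.1 = 0.005534
a = ȳ − b·x̄ = 2.875 − 0.005534·503.8 = 0.086869
Set a + b·x = 2.8: x = (2.8 − 0.086869) / 0.005534 = 490.247912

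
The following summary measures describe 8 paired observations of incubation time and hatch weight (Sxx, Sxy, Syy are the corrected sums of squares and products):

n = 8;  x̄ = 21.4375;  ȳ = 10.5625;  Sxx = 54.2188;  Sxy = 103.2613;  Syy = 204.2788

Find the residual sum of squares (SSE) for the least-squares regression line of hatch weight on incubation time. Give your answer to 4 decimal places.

7.6146

b = Sxy/Sxx = 103.2613/54.2188 = 1.904529
SSE = Syy − b·Sxy = 204.2788 − 1.904529·103.2613 = 7.614616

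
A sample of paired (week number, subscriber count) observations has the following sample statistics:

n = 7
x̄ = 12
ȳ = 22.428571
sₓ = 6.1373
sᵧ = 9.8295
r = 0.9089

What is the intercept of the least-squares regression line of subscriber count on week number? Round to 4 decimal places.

4.9602

b = r · sᵧ/sₓ = 0.9089 · 9.8295/6.1373 = 1.455694
a = ȳ − b·x̄ = 22.428571 − 1.455694·12 = 4.960240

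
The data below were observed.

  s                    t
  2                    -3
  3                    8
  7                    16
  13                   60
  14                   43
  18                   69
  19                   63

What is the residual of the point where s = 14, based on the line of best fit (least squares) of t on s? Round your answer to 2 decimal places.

n = 7, Σx = 76, Σy = 256, Σxy = 3951, Σx² = 1112
Sxx = Σx² − (Σx)²/n = 1112 − 825.142857 = 286.857143
Sxy = Σxy − (Σx)(Σy)/n = 3951 − 2779.428571 = 1171.571429
b = Sxy/Sxx = 1171.571429/286.857143 = 4.084163
a = ȳ − b·x̄ = 36.571429 − 4.084163·10.857143 = -7.770916
ŷ(14) = -7.770916 + 4.084163·14 = 49.407371
residual = y − ŷ = 43 − 49.407371 = -6.407371

-6.41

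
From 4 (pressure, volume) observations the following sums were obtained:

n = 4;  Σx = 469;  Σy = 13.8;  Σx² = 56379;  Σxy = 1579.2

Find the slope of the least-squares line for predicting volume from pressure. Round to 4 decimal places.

-0.0280

Sxx = Σx² − (Σx)²/n = 56379 − 54990.25 = 1388.75
Sxy = Σxy − (Σx)(Σy)/n = 1579.2 − 1618.05 = -38.85
b = Sxy/Sxx = -38.85/1388.75 = -0.027975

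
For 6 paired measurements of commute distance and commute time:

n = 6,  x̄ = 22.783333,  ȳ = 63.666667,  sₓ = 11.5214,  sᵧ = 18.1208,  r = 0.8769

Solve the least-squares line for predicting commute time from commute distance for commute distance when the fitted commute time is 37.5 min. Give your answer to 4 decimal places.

b = r · sᵧ/sₓ = 0.8769 · 18.1208/11.5214 = 1.379184
a = ȳ − b·x̄ = 63.666667 − 1.379184·22.783333 = 32.244261
Set a + b·x = 37.5: x = (37.5 − 32.244261) / 1.379184 = 3.810760

3.8108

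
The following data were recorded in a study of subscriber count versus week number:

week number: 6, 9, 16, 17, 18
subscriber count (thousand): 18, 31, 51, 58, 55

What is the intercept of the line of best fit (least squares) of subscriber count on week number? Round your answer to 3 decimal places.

0.355

n = 5, Σx = 66, Σy = 213, Σxy = 3179, Σx² = 986
Sxx = Σx² − (Σx)²/n = 986 − 871.2 = 114.8
Sxy = Σxy − (Σx)(Σy)/n = 3179 − 2811.6 = 367.4
b = Sxy/Sxx = 367.4/114.8 = 3.200348
a = ȳ − b·x̄ = 42.6 − 3.200348·13.2 = 0.355401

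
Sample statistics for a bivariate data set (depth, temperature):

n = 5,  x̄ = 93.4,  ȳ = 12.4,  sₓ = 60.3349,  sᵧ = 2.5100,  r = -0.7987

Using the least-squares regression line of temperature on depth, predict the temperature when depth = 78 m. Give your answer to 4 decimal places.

12.9117

b = r · sᵧ/sₓ = -0.7987 · 2.51/60.3349 = -0.033227
a = ȳ − b·x̄ = 12.4 − (-0.033227)·93.4 = 15.503385
ŷ(78) = a + b·78 = 15.503385 + (-0.033227)·78 = 12.911693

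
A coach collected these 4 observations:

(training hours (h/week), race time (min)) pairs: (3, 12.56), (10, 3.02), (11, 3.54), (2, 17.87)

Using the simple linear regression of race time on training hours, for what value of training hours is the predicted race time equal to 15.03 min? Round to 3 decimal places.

2.660

n = 4, Σx = 26, Σy = 36.99, Σxy = 142.56, Σx² = 234
Sxx = Σx² − (Σx)²/n = 234 − 169 = 65
Sxy = Σxy − (Σx)(Σy)/n = 142.56 − 240.435 = -97.875
b = Sxy/Sxx = -97.875/65 = -1.505769
a = ȳ − b·x̄ = 9.2475 − (-1.505769)·6.5 = 19.035
Set a + b·x = 15.03: x = (15.03 − 19.035) / (-1.505769) = 2.659770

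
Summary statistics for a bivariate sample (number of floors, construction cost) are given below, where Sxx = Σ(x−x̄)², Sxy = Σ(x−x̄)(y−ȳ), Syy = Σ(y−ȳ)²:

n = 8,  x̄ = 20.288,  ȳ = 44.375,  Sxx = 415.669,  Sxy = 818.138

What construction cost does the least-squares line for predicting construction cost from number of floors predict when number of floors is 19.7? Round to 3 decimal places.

b = Sxy/Sxx = 818.138/415.669 = 1.968244
a = ȳ − b·x̄ = 44.375 − 1.968244·20.288 = 4.443266
ŷ(19.7) = a + b·19.7 = 4.443266 + 1.968244·19.7 = 43.217673

43.218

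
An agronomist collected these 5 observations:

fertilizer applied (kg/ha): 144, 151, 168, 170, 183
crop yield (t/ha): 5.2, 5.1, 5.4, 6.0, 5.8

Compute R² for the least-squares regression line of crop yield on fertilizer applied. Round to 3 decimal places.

0.647

n = 5, Σx = 816, Σy = 27.5, Σxy = 4507.5, Σx² = 134150, Σy² = 151.85
Sxx = Σx² − (Σx)²/n = 134150 − 133171.2 = 978.8
Sxy = Σxy − (Σx)(Σy)/n = 4507.5 − 4488 = 19.5
Syy = Σy² − (Σy)²/n = 151.85 − 151.25 = 0.6
R² = Sxy²/(Sxx·Syy) = (19.5)²/(978.8·0.6) = 0.647477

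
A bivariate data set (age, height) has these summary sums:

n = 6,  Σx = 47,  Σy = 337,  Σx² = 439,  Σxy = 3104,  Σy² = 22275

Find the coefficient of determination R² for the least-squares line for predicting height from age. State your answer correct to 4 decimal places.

Sxx = Σx² − (Σx)²/n = 439 − 368.166667 = 70.833333
Sxy = Σxy − (Σx)(Σy)/n = 3104 − 2639.833333 = 464.166667
Syy = Σy² − (Σy)²/n = 22275 − 18928.166667 = 3346.833333
R² = Sxy²/(Sxx·Syy) = (464.166667)²/(70.833333·3346.833333) = 0.908816

0.9088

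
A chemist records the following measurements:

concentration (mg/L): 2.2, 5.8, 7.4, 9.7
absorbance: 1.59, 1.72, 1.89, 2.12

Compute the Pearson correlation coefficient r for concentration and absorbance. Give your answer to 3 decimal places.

0.965

n = 4, Σx = 25.1, Σy = 7.32, Σxy = 48.024, Σx² = 187.33, Σy² = 13.553
Sxx = Σx² − (Σx)²/n = 187.33 − 157.5025 = 29.8275
Sxy = Σxy − (Σx)(Σy)/n = 48.024 − 45.933 = 2.091
Syy = Σy² − (Σy)²/n = 13.553 − 13.3956 = 0.1574
r = Sxy/√(Sxx·Syy) = 2.091/√(4.694848) = 2.091/2.166760 = 0.965035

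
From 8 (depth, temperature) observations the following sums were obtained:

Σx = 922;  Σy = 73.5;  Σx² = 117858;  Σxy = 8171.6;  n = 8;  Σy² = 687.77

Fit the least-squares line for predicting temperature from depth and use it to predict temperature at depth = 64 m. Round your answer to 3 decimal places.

10.510

Sxx = Σx² − (Σx)²/n = 117858 − 106260.5 = 11597.5
Sxy = Σxy − (Σx)(Σy)/n = 8171.6 − 8470.875 = -299.275
b = Sxy/Sxx = -299.275/11597.5 = -0.025805
a = ȳ − b·x̄ = 9.1875 − (-0.025805)·115.25 = 12.161541
ŷ(64) = a + b·64 = 12.161541 + (-0.025805)·64 = 10.510013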